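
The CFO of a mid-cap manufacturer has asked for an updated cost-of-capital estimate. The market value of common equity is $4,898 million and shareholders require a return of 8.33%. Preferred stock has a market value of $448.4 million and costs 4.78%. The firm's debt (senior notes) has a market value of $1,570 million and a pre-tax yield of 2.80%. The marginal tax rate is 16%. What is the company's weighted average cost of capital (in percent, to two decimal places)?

Total capital V = 4898 + 448.4 + 1570 = 6916.4.
Equity: weight = 4898/6916.4 = 0.7082; cost = 8.33%.
Preferred: weight = 448.4/6916.4 = 0.0648; cost = 4.78%.
Senior notes: weight = 1570/6916.4 = 0.2270; after-tax cost = 2.8% × (1 − 16%) = 2.3520%.
WACC = 0.7082 × 8.3300% + 0.0648 × 4.7800% + 0.2270 × 2.3520% = 6.7429%.

6.74%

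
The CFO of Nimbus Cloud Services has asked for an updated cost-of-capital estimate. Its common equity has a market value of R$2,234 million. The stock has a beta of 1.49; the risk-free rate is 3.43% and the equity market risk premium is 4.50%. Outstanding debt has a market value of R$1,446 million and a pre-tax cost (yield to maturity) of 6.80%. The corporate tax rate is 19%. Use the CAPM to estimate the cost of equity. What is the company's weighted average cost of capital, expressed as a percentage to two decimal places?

Cost of equity via CAPM: Re = 3.43% + 1.49 × 4.5% = 10.1350%.
Total capital V = 2234 + 1446 = 3680.
Equity: weight = 2234/3680 = 0.6071; cost = 10.135%.
Debt: weight = 1446/3680 = 0.3929; after-tax cost = 6.8% × (1 − 19%) = 5.5080%.
WACC = 0.6071 × 10.1350% + 0.3929 × 5.5080% = 8.3169%.

8.32%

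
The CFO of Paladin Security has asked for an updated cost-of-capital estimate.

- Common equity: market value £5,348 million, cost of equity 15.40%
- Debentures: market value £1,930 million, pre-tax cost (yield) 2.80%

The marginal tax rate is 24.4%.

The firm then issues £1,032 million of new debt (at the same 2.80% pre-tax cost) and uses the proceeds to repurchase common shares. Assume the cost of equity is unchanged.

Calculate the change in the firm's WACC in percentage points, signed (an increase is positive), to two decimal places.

-1.88 pp

Current WACC:
Total capital V = 5348 + 1930 = 7278.
Equity: weight = 5348/7278 = 0.7348; cost = 15.4%.
Debentures: weight = 1930/7278 = 0.2652; after-tax cost = 2.8% × (1 − 24.4%) = 2.1168%.
WACC = 0.7348 × 15.4000% + 0.2652 × 2.1168% = 11.8775%.
After the change:
Total capital V = 4316 + 2962 = 7278.
Equity: weight = 4316/7278 = 0.5930; cost = 15.4%.
Debentures: weight = 2962/7278 = 0.4070; after-tax cost = 2.8% × (1 − 24.4%) = 2.1168%.
WACC = 0.5930 × 15.4000% + 0.4070 × 2.1168% = 9.9940%.
Change in WACC = 9.9940% − 11.8775% = -1.8835 pp.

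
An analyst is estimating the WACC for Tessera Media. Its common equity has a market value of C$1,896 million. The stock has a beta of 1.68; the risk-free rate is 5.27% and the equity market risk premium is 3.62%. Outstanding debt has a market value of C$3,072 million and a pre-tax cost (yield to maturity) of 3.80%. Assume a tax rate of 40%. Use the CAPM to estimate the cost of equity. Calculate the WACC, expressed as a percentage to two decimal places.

Cost of equity via CAPM: Re = 5.27% + 1.68 × 3.62% = 11.3516%.
Total capital V = 1896 + 3072 = 4968.
Equity: weight = 1896/4968 = 0.3816; cost = 11.3516%.
Debt: weight = 3072/4968 = 0.6184; after-tax cost = 3.8% × (1 − 40%) = 2.2800%.
WACC = 0.3816 × 11.3516% + 0.6184 × 2.2800% = 5.7421%.

5.74%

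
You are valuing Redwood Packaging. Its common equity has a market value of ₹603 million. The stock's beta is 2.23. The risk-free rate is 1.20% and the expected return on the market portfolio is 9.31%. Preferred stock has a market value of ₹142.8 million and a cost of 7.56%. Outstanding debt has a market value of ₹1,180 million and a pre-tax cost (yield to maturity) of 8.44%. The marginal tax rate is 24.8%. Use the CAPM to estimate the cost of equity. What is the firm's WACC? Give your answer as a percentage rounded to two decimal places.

10.49%

Market risk premium = 9.31% − 1.2% = 8.11%.
Cost of equity via CAPM: Re = 1.2% + 2.23 × 8.11% = 19.2853%.
Total capital V = 603 + 142.8 + 1180 = 1925.8.
Equity: weight = 603/1925.8 = 0.3131; cost = 19.2853%.
Preferred: weight = 142.8/1925.8 = 0.0742; cost = 7.56%.
Debt: weight = 1180/1925.8 = 0.6127; after-tax cost = 8.44% × (1 − 24.8%) = 6.3469%.
WACC = 0.3131 × 19.2853% + 0.0742 × 7.5600% + 0.6127 × 6.3469% = 10.4881%.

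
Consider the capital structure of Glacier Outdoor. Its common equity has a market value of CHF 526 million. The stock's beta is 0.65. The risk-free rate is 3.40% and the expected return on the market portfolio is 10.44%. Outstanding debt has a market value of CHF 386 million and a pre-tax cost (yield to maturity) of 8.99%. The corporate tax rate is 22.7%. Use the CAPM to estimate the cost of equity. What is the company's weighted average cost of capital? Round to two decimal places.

7.54%

Market risk premium = 10.44% − 3.4% = 7.04%.
Cost of equity via CAPM: Re = 3.4% + 0.65 × 7.04% = 7.9760%.
Total capital V = 526 + 386 = 912.
Equity: weight = 526/912 = 0.5768; cost = 7.976%.
Debt: weight = 386/912 = 0.4232; after-tax cost = 8.99% × (1 − 22.7%) = 6.9493%.
WACC = 0.5768 × 7.9760% + 0.4232 × 6.9493% = 7.5414%.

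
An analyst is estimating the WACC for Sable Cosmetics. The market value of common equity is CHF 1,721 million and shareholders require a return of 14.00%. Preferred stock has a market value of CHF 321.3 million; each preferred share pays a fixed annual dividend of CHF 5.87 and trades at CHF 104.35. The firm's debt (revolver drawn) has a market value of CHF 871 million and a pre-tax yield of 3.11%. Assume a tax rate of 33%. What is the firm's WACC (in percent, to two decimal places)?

Cost of preferred: Rp = 5.87 / 104.35 = 5.6253%.
Total capital V = 1721 + 321.3 + 871 = 2913.3.
Equity: weight = 1721/2913.3 = 0.5907; cost = 14%.
Preferred: weight = 321.3/2913.3 = 0.1103; cost = 5.6253%.
Revolver drawn: weight = 871/2913.3 = 0.2990; after-tax cost = 3.11% × (1 − 33%) = 2.0837%.
WACC = 0.5907 × 14.0000% + 0.1103 × 5.6253% + 0.2990 × 2.0837% = 9.5137%.

9.51%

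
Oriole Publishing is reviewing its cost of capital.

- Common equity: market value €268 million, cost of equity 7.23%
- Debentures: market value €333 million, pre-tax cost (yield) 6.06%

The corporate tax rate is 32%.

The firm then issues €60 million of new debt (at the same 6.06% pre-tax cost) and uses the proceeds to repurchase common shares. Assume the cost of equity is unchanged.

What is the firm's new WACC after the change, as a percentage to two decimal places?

After the change:
Total capital V = 208 + 393 = 601.
Equity: weight = 208/601 = 0.3461; cost = 7.23%.
Debentures: weight = 393/601 = 0.6539; after-tax cost = 6.06% × (1 − 32%) = 4.1208%.
WACC = 0.3461 × 7.2300% + 0.6539 × 4.1208% = 5.1969%.

5.20%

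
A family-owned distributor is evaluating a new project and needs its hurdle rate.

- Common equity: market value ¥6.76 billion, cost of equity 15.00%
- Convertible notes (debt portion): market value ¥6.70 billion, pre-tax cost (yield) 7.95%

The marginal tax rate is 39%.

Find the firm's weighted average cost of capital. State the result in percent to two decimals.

Total capital V = 6.76 + 6.7 = 13.46.
Equity: weight = 6.76/13.46 = 0.5022; cost = 15%.
Convertible notes (debt portion): weight = 6.7/13.46 = 0.4978; after-tax cost = 7.95% × (1 − 39%) = 4.8495%.
WACC = 0.5022 × 15.0000% + 0.4978 × 4.8495% = 9.9474%.

9.95%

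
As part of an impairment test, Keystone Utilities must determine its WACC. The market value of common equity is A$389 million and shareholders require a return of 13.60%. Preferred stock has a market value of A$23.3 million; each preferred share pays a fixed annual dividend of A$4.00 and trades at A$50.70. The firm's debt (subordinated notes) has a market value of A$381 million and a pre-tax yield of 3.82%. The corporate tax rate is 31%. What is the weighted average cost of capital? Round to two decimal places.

8.17%

Cost of preferred: Rp = 4.0 / 50.7 = 7.8895%.
Total capital V = 389 + 23.3 + 381 = 793.3.
Equity: weight = 389/793.3 = 0.4904; cost = 13.6%.
Preferred: weight = 23.3/793.3 = 0.0294; cost = 7.8895%.
Subordinated notes: weight = 381/793.3 = 0.4803; after-tax cost = 3.82% × (1 − 31%) = 2.6358%.
WACC = 0.4904 × 13.6000% + 0.0294 × 7.8895% + 0.4803 × 2.6358% = 8.1665%.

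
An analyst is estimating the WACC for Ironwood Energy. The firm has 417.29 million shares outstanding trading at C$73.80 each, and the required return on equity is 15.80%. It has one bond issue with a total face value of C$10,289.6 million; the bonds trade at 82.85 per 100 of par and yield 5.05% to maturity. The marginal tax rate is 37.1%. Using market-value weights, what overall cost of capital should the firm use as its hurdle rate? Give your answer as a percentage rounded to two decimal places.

Market value of equity E = 73.8 × 417.29m = 30796.002m. Market value of debt D = 10289.6m × 82.85/100 = 8524.9336m.
Total capital V = 30796.002 + 8524.9336 = 39320.9356.
Equity: weight = 30796.002/39320.9356 = 0.7832; cost = 15.8%.
Bonds outstanding: weight = 8524.9336/39320.9356 = 0.2168; after-tax cost = 5.05% × (1 − 37.1%) = 3.1764%.
WACC = 0.7832 × 15.8000% + 0.2168 × 3.1764% = 13.0632%.

13.06%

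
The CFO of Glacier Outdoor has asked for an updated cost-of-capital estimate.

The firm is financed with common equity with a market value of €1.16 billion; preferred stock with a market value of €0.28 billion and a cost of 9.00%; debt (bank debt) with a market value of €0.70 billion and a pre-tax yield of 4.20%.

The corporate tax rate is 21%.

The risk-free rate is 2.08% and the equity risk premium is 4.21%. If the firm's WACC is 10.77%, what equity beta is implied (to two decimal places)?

3.23

Total capital V = 1.16 + 0.28 + 0.7 = 2.14.
Equity weight = 1.16/2.14 = 0.5421.
Preferred weight = 0.28/2.14 = 0.1308.
Bank debt weight = 0.7/2.14 = 0.3271.
Debt contribution = 0.3271 × 4.2% × (1 − 21%) = 1.0853%.
Preferred contribution = 0.1308 × 9% = 1.1776%.
Required equity contribution = 10.77% − 2.2629% = 8.5071%  ⇒  Re = 15.6941%.
CAPM: 15.6941% = 2.08% + β × 4.21%  ⇒  β = 3.2338.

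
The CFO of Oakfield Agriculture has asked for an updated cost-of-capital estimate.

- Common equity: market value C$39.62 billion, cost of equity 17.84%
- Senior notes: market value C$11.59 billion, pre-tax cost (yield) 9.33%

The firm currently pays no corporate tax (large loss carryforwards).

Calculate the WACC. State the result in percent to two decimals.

Total capital V = 39.62 + 11.59 = 51.21.
Equity: weight = 39.62/51.21 = 0.7737; cost = 17.84%.
Senior notes: weight = 11.59/51.21 = 0.2263; after-tax cost = 9.33% × (1 − 0%) = 9.3300%.
WACC = 0.7737 × 17.8400% + 0.2263 × 9.3300% = 15.9140%.

15.91%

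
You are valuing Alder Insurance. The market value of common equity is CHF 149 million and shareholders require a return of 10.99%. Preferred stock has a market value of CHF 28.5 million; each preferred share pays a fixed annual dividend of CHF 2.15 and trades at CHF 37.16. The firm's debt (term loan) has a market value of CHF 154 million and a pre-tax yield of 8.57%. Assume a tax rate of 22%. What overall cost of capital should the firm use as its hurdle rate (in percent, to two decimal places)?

Cost of preferred: Rp = 2.15 / 37.16 = 5.7858%.
Total capital V = 149 + 28.5 + 154 = 331.5.
Equity: weight = 149/331.5 = 0.4495; cost = 10.99%.
Preferred: weight = 28.5/331.5 = 0.0860; cost = 5.7858%.
Term loan: weight = 154/331.5 = 0.4646; after-tax cost = 8.57% × (1 − 22%) = 6.6846%.
WACC = 0.4495 × 10.9900% + 0.0860 × 5.7858% + 0.4646 × 6.6846% = 8.5425%.

8.54%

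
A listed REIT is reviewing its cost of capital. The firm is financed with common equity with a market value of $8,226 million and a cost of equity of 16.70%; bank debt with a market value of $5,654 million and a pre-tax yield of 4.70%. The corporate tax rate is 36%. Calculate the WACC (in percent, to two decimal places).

11.12%

Total capital V = 8226 + 5654 = 13880.
Equity: weight = 8226/13880 = 0.5927; cost = 16.7%.
Bank debt: weight = 5654/13880 = 0.4073; after-tax cost = 4.7% × (1 − 36%) = 3.0080%.
WACC = 0.5927 × 16.7000% + 0.4073 × 3.0080% = 11.1226%.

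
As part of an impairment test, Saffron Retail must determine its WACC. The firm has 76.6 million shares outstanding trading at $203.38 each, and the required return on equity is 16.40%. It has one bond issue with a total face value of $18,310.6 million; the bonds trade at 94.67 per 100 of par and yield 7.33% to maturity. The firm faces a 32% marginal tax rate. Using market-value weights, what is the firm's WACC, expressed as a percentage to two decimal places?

Market value of equity E = 203.38 × 76.6m = 15578.908m. Market value of debt D = 18310.6m × 94.67/100 = 17334.64502m.
Total capital V = 15578.908 + 17334.64502 = 32913.55302.
Equity: weight = 15578.908/32913.55302 = 0.4733; cost = 16.4%.
Bonds outstanding: weight = 17334.64502/32913.55302 = 0.5267; after-tax cost = 7.33% × (1 − 32%) = 4.9844%.
WACC = 0.4733 × 16.4000% + 0.5267 × 4.9844% = 10.3877%.

10.39%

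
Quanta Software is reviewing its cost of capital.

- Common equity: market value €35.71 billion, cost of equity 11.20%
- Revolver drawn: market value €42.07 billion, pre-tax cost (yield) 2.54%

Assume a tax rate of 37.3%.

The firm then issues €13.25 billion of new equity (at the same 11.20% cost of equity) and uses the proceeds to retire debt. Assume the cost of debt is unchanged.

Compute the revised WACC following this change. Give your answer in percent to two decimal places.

After the change:
Total capital V = 48.96 + 28.82 = 77.78.
Equity: weight = 48.96/77.78 = 0.6295; cost = 11.2%.
Revolver drawn: weight = 28.82/77.78 = 0.3705; after-tax cost = 2.54% × (1 − 37.3%) = 1.5926%.
WACC = 0.6295 × 11.2000% + 0.3705 × 1.5926% = 7.6401%.

7.64%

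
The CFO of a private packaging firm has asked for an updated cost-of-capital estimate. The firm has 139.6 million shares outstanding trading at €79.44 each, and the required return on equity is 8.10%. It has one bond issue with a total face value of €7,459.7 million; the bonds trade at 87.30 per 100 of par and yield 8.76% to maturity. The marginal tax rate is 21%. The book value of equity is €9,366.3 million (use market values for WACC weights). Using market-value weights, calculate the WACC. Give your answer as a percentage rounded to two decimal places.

Market value of equity E = 79.44 × 139.6m = 11089.824m. Market value of debt D = 7459.7m × 87.3/100 = 6512.3181m.
Total capital V = 11089.824 + 6512.3181 = 17602.1421.
Equity: weight = 11089.824/17602.1421 = 0.6300; cost = 8.1%.
Bonds outstanding: weight = 6512.3181/17602.1421 = 0.3700; after-tax cost = 8.76% × (1 − 21%) = 6.9204%.
WACC = 0.6300 × 8.1000% + 0.3700 × 6.9204% = 7.6636%.

7.66%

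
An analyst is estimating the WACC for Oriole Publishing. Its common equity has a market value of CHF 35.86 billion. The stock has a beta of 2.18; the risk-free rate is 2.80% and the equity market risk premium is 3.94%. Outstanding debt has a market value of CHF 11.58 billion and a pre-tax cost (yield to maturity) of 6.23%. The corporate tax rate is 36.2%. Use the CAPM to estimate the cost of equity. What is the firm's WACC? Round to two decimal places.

Cost of equity via CAPM: Re = 2.8% + 2.18 × 3.94% = 11.3892%.
Total capital V = 35.86 + 11.58 = 47.44.
Equity: weight = 35.86/47.44 = 0.7559; cost = 11.3892%.
Debt: weight = 11.58/47.44 = 0.2441; after-tax cost = 6.23% × (1 − 36.2%) = 3.9747%.
WACC = 0.7559 × 11.3892% + 0.2441 × 3.9747% = 9.5793%.

9.58%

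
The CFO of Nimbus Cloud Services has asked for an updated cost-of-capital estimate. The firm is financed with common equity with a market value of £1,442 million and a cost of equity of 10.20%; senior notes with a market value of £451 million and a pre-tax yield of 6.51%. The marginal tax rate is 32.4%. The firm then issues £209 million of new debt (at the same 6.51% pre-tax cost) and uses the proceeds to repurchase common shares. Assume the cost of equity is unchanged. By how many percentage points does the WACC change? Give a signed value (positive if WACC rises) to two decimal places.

Current WACC:
Total capital V = 1442 + 451 = 1893.
Equity: weight = 1442/1893 = 0.7618; cost = 10.2%.
Senior notes: weight = 451/1893 = 0.2382; after-tax cost = 6.51% × (1 − 32.4%) = 4.4008%.
WACC = 0.7618 × 10.2000% + 0.2382 × 4.4008% = 8.8184%.
After the change:
Total capital V = 1233 + 660 = 1893.
Equity: weight = 1233/1893 = 0.6513; cost = 10.2%.
Senior notes: weight = 660/1893 = 0.3487; after-tax cost = 6.51% × (1 − 32.4%) = 4.4008%.
WACC = 0.6513 × 10.2000% + 0.3487 × 4.4008% = 8.1781%.
Change in WACC = 8.1781% − 8.8184% = -0.6403 pp.

-0.64 pp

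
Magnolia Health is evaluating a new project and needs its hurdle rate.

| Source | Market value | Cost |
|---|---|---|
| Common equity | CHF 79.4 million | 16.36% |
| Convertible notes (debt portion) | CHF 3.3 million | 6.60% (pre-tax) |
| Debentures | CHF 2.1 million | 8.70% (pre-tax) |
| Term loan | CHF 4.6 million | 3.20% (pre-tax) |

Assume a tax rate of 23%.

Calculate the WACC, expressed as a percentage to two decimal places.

Total capital V = 79.4 + 3.3 + 2.1 + 4.6 = 89.4.
Equity: weight = 79.4/89.4 = 0.8881; cost = 16.36%.
Convertible notes (debt portion): weight = 3.3/89.4 = 0.0369; after-tax cost = 6.6% × (1 − 23%) = 5.0820%.
Debentures: weight = 2.1/89.4 = 0.0235; after-tax cost = 8.7% × (1 − 23%) = 6.6990%.
Term loan: weight = 4.6/89.4 = 0.0515; after-tax cost = 3.2% × (1 − 23%) = 2.4640%.
WACC = 0.8881 × 16.3600% + 0.0369 × 5.0820% + 0.0235 × 6.6990% + 0.0515 × 2.4640% = 15.0018%.

15.00%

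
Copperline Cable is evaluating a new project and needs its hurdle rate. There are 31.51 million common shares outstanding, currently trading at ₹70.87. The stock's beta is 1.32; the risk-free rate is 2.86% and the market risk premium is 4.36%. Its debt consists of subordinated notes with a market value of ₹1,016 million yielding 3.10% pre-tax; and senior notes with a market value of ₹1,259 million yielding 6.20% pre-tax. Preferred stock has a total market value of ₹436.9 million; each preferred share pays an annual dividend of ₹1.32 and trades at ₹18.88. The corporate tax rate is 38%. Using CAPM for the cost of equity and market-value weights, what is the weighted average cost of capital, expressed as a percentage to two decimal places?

Cost of equity via CAPM: Re = 2.86% + 1.32 × 4.36% = 8.6152%.
Cost of preferred: Rp = 1.32 / 18.88 = 6.9915%.
Market value of equity E = 70.87 × 31.51m = 2233.1137m.
Total capital V = 2233.1137 + 436.9 + 1016 + 1259 = 4945.0137.
Equity: weight = 2233.1137/4945.0137 = 0.4516; cost = 8.6152%.
Preferred: weight = 436.9/4945.0137 = 0.0884; cost = 6.9915%.
Subordinated notes: weight = 1016/4945.0137 = 0.2055; after-tax cost = 3.1% × (1 − 38%) = 1.9220%.
Senior notes: weight = 1259/4945.0137 = 0.2546; after-tax cost = 6.2% × (1 − 38%) = 3.8440%.
WACC = 0.4516 × 8.6152% + 0.0884 × 6.9915% + 0.2055 × 1.9220% + 0.2546 × 3.8440% = 5.8818%.

5.88%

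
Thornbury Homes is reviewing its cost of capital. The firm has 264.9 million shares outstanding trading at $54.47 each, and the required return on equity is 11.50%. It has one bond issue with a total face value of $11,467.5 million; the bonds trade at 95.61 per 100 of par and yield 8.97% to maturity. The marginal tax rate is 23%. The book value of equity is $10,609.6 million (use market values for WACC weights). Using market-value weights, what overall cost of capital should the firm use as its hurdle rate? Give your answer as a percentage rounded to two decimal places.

Market value of equity E = 54.47 × 264.9m = 14429.103m. Market value of debt D = 11467.5m × 95.61/100 = 10964.07675m.
Total capital V = 14429.103 + 10964.07675 = 25393.17975.
Equity: weight = 14429.103/25393.17975 = 0.5682; cost = 11.5%.
Bonds outstanding: weight = 10964.07675/25393.17975 = 0.4318; after-tax cost = 8.97% × (1 − 23%) = 6.9069%.
WACC = 0.5682 × 11.5000% + 0.4318 × 6.9069% = 9.5168%.

9.52%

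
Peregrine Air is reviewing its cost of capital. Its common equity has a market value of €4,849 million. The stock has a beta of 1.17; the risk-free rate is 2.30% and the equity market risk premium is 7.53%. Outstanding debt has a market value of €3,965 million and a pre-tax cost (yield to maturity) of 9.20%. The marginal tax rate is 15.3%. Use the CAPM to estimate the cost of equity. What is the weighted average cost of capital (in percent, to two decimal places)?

9.62%

Cost of equity via CAPM: Re = 2.3% + 1.17 × 7.53% = 11.1101%.
Total capital V = 4849 + 3965 = 8814.
Equity: weight = 4849/8814 = 0.5501; cost = 11.1101%.
Debt: weight = 3965/8814 = 0.4499; after-tax cost = 9.2% × (1 − 15.3%) = 7.7924%.
WACC = 0.5501 × 11.1101% + 0.4499 × 7.7924% = 9.6176%.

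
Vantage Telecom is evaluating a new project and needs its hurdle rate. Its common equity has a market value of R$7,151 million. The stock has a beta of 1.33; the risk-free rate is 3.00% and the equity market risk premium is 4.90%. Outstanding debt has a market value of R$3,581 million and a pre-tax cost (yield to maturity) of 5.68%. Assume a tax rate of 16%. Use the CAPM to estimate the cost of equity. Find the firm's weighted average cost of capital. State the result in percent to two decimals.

Cost of equity via CAPM: Re = 3.0% + 1.33 × 4.9% = 9.5170%.
Total capital V = 7151 + 3581 = 10732.
Equity: weight = 7151/10732 = 0.6663; cost = 9.517%.
Debt: weight = 3581/10732 = 0.3337; after-tax cost = 5.68% × (1 − 16%) = 4.7712%.
WACC = 0.6663 × 9.5170% + 0.3337 × 4.7712% = 7.9334%.

7.93%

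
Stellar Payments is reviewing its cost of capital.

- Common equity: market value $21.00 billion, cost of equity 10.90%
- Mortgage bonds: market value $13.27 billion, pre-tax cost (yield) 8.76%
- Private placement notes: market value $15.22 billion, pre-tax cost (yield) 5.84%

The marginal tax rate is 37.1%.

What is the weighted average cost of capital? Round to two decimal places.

7.23%

Total capital V = 21 + 13.27 + 15.22 = 49.49.
Equity: weight = 21/49.49 = 0.4243; cost = 10.9%.
Mortgage bonds: weight = 13.27/49.49 = 0.2681; after-tax cost = 8.76% × (1 − 37.1%) = 5.5100%.
Private placement notes: weight = 15.22/49.49 = 0.3075; after-tax cost = 5.84% × (1 − 37.1%) = 3.6734%.
WACC = 0.4243 × 10.9000% + 0.2681 × 5.5100% + 0.3075 × 3.6734% = 7.2323%.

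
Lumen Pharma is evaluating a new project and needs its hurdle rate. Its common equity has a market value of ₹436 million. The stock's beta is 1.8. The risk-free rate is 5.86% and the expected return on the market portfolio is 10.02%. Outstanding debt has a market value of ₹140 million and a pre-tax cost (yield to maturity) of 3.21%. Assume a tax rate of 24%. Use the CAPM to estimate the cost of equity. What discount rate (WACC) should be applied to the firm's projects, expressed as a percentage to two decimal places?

Market risk premium = 10.02% − 5.86% = 4.16%.
Cost of equity via CAPM: Re = 5.86% + 1.8 × 4.16% = 13.3480%.
Total capital V = 436 + 140 = 576.
Equity: weight = 436/576 = 0.7569; cost = 13.348%.
Debt: weight = 140/576 = 0.2431; after-tax cost = 3.21% × (1 − 24%) = 2.4396%.
WACC = 0.7569 × 13.3480% + 0.2431 × 2.4396% = 10.6967%.

10.70%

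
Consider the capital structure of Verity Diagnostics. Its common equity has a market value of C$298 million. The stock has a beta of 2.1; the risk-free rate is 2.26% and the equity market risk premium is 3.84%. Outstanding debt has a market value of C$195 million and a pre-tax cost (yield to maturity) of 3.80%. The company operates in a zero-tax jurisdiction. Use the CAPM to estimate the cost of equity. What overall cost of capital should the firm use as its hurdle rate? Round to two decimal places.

Cost of equity via CAPM: Re = 2.26% + 2.1 × 3.84% = 10.3240%.
Total capital V = 298 + 195 = 493.
Equity: weight = 298/493 = 0.6045; cost = 10.324%.
Debt: weight = 195/493 = 0.3955; after-tax cost = 3.8% × (1 − 0%) = 3.8000%.
WACC = 0.6045 × 10.3240% + 0.3955 × 3.8000% = 7.7435%.

7.74%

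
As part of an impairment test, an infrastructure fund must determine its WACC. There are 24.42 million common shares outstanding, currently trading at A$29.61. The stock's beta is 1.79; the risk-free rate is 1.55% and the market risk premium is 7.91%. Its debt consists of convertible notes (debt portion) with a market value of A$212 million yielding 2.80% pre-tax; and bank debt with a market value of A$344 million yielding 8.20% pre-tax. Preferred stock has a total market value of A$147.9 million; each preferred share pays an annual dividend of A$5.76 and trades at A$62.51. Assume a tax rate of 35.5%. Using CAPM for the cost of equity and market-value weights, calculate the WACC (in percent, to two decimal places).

10.46%

Cost of equity via CAPM: Re = 1.55% + 1.79 × 7.91% = 15.7089%.
Cost of preferred: Rp = 5.76 / 62.51 = 9.2145%.
Market value of equity E = 29.61 × 24.42m = 723.0762m.
Total capital V = 723.0762 + 147.9 + 212 + 344 = 1426.9762.
Equity: weight = 723.0762/1426.9762 = 0.5067; cost = 15.7089%.
Preferred: weight = 147.9/1426.9762 = 0.1036; cost = 9.2145%.
Convertible notes (debt portion): weight = 212/1426.9762 = 0.1486; after-tax cost = 2.8% × (1 − 35.5%) = 1.8060%.
Bank debt: weight = 344/1426.9762 = 0.2411; after-tax cost = 8.2% × (1 − 35.5%) = 5.2890%.
WACC = 0.5067 × 15.7089% + 0.1036 × 9.2145% + 0.1486 × 1.8060% + 0.2411 × 5.2890% = 10.4584%.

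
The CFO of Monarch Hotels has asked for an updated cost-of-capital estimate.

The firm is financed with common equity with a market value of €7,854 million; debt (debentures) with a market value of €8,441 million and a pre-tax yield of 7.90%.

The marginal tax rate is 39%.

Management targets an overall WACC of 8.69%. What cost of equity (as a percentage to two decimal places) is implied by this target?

12.85%

Total capital V = 7854 + 8441 = 16295.
Equity weight = 7854/16295 = 0.4820.
Debentures weight = 8441/16295 = 0.5180.
Debt contribution = 0.5180 × 7.9% × (1 − 39%) = 2.4963%.
Required equity contribution = 8.69% − 2.4963% = 6.1937%.
Re = 6.1937% / 0.4820 = 12.8503%.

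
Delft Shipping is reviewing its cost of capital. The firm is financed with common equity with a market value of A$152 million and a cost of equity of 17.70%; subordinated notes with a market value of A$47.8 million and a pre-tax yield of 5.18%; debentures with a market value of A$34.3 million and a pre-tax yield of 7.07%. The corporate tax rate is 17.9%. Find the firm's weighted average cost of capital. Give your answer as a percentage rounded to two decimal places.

Total capital V = 152 + 47.8 + 34.3 = 234.1.
Equity: weight = 152/234.1 = 0.6493; cost = 17.7%.
Subordinated notes: weight = 47.8/234.1 = 0.2042; after-tax cost = 5.18% × (1 − 17.9%) = 4.2528%.
Debentures: weight = 34.3/234.1 = 0.1465; after-tax cost = 7.07% × (1 − 17.9%) = 5.8045%.
WACC = 0.6493 × 17.7000% + 0.2042 × 4.2528% + 0.1465 × 5.8045% = 13.2113%.

13.21%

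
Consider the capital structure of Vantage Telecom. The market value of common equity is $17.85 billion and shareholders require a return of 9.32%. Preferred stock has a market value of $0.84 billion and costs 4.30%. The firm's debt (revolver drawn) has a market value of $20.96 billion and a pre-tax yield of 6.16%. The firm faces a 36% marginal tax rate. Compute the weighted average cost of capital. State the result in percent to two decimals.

Total capital V = 17.85 + 0.84 + 20.96 = 39.65.
Equity: weight = 17.85/39.65 = 0.4502; cost = 9.32%.
Preferred: weight = 0.84/39.65 = 0.0212; cost = 4.3%.
Revolver drawn: weight = 20.96/39.65 = 0.5286; after-tax cost = 6.16% × (1 − 36%) = 3.9424%.
WACC = 0.4502 × 9.3200% + 0.0212 × 4.3000% + 0.5286 × 3.9424% = 6.3709%.

6.37%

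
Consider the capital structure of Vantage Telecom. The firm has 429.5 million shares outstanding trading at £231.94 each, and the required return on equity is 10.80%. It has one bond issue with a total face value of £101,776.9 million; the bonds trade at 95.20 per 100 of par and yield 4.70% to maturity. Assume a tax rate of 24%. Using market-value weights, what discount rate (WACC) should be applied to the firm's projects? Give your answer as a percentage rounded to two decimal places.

7.24%

Market value of equity E = 231.94 × 429.5m = 99618.23m. Market value of debt D = 101776.9m × 95.2/100 = 96891.6088m.
Total capital V = 99618.23 + 96891.6088 = 196509.8388.
Equity: weight = 99618.23/196509.8388 = 0.5069; cost = 10.8%.
Bonds outstanding: weight = 96891.6088/196509.8388 = 0.4931; after-tax cost = 4.7% × (1 − 24%) = 3.5720%.
WACC = 0.5069 × 10.8000% + 0.4931 × 3.5720% = 7.2361%.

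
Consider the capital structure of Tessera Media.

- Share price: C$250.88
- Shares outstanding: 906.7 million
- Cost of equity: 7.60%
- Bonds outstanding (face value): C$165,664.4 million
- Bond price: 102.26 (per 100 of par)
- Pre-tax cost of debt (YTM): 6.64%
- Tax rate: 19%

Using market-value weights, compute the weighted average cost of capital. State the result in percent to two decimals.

Market value of equity E = 250.88 × 906.7m = 227472.896m. Market value of debt D = 165664.4m × 102.26/100 = 169408.41544m.
Total capital V = 227472.896 + 169408.41544 = 396881.31144.
Equity: weight = 227472.896/396881.31144 = 0.5732; cost = 7.6%.
Bonds outstanding: weight = 169408.41544/396881.31144 = 0.4268; after-tax cost = 6.64% × (1 − 19%) = 5.3784%.
WACC = 0.5732 × 7.6000% + 0.4268 × 5.3784% = 6.6517%.

6.65%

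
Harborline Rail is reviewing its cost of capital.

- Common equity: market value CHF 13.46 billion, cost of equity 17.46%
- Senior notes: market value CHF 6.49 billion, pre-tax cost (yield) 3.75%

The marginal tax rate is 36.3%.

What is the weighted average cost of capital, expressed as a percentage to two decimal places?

12.56%

Total capital V = 13.46 + 6.49 = 19.95.
Equity: weight = 13.46/19.95 = 0.6747; cost = 17.46%.
Senior notes: weight = 6.49/19.95 = 0.3253; after-tax cost = 3.75% × (1 − 36.3%) = 2.3887%.
WACC = 0.6747 × 17.4600% + 0.3253 × 2.3887% = 12.5571%.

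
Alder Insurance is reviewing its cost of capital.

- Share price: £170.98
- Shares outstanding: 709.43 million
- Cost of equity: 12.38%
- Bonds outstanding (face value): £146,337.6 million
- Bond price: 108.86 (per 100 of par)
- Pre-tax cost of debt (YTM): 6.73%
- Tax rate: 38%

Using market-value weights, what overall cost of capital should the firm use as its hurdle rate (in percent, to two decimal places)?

7.72%

Market value of equity E = 170.98 × 709.43m = 121298.3414m. Market value of debt D = 146337.6m × 108.86/100 = 159303.11136m.
Total capital V = 121298.3414 + 159303.11136 = 280601.45276.
Equity: weight = 121298.3414/280601.45276 = 0.4323; cost = 12.38%.
Bonds outstanding: weight = 159303.11136/280601.45276 = 0.5677; after-tax cost = 6.73% × (1 − 38%) = 4.1726%.
WACC = 0.4323 × 12.3800% + 0.5677 × 4.1726% = 7.7205%.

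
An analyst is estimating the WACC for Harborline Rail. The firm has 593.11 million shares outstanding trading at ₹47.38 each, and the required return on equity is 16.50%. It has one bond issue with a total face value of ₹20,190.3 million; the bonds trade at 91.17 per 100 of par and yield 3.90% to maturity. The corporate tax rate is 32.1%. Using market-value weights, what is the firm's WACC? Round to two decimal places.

Market value of equity E = 47.38 × 593.11m = 28101.5518m. Market value of debt D = 20190.3m × 91.17/100 = 18407.49651m.
Total capital V = 28101.5518 + 18407.49651 = 46509.04831.
Equity: weight = 28101.5518/46509.04831 = 0.6042; cost = 16.5%.
Bonds outstanding: weight = 18407.49651/46509.04831 = 0.3958; after-tax cost = 3.9% × (1 − 32.1%) = 2.6481%.
WACC = 0.6042 × 16.5000% + 0.3958 × 2.6481% = 11.0177%.

11.02%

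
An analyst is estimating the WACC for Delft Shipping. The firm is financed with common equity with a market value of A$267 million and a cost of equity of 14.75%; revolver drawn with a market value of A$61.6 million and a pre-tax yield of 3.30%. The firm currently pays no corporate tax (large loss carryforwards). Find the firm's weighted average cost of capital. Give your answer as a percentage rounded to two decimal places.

12.60%

Total capital V = 267 + 61.6 = 328.6.
Equity: weight = 267/328.6 = 0.8125; cost = 14.75%.
Revolver drawn: weight = 61.6/328.6 = 0.1875; after-tax cost = 3.3% × (1 − 0%) = 3.3000%.
WACC = 0.8125 × 14.7500% + 0.1875 × 3.3000% = 12.6036%.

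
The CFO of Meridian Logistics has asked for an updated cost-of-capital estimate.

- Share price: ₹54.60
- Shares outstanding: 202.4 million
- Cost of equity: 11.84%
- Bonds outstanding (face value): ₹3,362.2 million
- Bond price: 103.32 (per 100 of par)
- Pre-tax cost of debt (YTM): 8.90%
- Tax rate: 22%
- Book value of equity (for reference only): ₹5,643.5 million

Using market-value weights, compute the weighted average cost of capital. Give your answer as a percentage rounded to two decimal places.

10.67%

Market value of equity E = 54.6 × 202.4m = 11051.04m. Market value of debt D = 3362.2m × 103.32/100 = 3473.82504m.
Total capital V = 11051.04 + 3473.82504 = 14524.86504.
Equity: weight = 11051.04/14524.86504 = 0.7608; cost = 11.84%.
Bonds outstanding: weight = 3473.82504/14524.86504 = 0.2392; after-tax cost = 8.9% × (1 − 22%) = 6.9420%.
WACC = 0.7608 × 11.8400% + 0.2392 × 6.9420% = 10.6686%.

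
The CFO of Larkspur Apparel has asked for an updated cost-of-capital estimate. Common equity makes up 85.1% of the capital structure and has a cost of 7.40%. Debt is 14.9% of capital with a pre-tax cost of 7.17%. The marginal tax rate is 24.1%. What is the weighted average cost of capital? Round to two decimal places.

7.11%

After-tax cost of debt = 7.17% × (1 − 24.1%) = 5.4420%.
WACC = 0.851 × 7.4000% + 0.149 × 5.4420% = 7.1083%.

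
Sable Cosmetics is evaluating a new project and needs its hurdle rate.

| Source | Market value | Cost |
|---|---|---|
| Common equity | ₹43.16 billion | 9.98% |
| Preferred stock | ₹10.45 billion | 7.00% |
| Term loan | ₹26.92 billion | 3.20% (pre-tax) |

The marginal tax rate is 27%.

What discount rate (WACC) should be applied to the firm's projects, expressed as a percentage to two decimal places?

7.04%

Total capital V = 43.16 + 10.45 + 26.92 = 80.53.
Equity: weight = 43.16/80.53 = 0.5359; cost = 9.98%.
Preferred: weight = 10.45/80.53 = 0.1298; cost = 7%.
Term loan: weight = 26.92/80.53 = 0.3343; after-tax cost = 3.2% × (1 − 27%) = 2.3360%.
WACC = 0.5359 × 9.9800% + 0.1298 × 7.0000% + 0.3343 × 2.3360% = 7.0380%.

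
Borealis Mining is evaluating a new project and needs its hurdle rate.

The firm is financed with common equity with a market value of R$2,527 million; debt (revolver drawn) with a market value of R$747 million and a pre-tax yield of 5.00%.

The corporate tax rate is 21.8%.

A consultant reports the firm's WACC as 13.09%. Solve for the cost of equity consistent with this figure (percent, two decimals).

15.80%

Total capital V = 2527 + 747 = 3274.
Equity weight = 2527/3274 = 0.7718.
Revolver drawn weight = 747/3274 = 0.2282.
Debt contribution = 0.2282 × 5% × (1 − 21.8%) = 0.8921%.
Required equity contribution = 13.09% − 0.8921% = 12.1979%.
Re = 12.1979% / 0.7718 = 15.8037%.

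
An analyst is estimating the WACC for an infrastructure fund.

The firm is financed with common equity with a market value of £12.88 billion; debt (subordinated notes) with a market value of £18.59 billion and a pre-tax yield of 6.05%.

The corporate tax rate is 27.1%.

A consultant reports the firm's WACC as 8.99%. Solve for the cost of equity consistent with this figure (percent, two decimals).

Total capital V = 12.88 + 18.59 = 31.47.
Equity weight = 12.88/31.47 = 0.4093.
Subordinated notes weight = 18.59/31.47 = 0.5907.
Debt contribution = 0.5907 × 6.05% × (1 − 27.1%) = 2.6053%.
Required equity contribution = 8.99% − 2.6053% = 6.3847%.
Re = 6.3847% / 0.4093 = 15.5998%.

15.60%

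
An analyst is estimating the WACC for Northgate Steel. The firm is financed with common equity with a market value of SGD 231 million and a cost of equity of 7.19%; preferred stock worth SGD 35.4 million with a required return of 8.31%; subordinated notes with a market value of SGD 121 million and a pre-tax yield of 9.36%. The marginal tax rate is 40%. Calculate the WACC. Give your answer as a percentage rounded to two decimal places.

Total capital V = 231 + 35.4 + 121 = 387.4.
Equity: weight = 231/387.4 = 0.5963; cost = 7.19%.
Preferred: weight = 35.4/387.4 = 0.0914; cost = 8.31%.
Subordinated notes: weight = 121/387.4 = 0.3123; after-tax cost = 9.36% × (1 − 40%) = 5.6160%.
WACC = 0.5963 × 7.1900% + 0.0914 × 8.3100% + 0.3123 × 5.6160% = 6.8007%.

6.80%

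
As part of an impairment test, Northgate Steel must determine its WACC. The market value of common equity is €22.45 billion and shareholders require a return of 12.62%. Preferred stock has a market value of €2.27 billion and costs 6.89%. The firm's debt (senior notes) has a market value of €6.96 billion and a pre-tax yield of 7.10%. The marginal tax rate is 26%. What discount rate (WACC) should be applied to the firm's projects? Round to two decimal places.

10.59%

Total capital V = 22.45 + 2.27 + 6.96 = 31.68.
Equity: weight = 22.45/31.68 = 0.7086; cost = 12.62%.
Preferred: weight = 2.27/31.68 = 0.0717; cost = 6.89%.
Senior notes: weight = 6.96/31.68 = 0.2197; after-tax cost = 7.1% × (1 − 26%) = 5.2540%.
WACC = 0.7086 × 12.6200% + 0.0717 × 6.8900% + 0.2197 × 5.2540% = 10.5911%.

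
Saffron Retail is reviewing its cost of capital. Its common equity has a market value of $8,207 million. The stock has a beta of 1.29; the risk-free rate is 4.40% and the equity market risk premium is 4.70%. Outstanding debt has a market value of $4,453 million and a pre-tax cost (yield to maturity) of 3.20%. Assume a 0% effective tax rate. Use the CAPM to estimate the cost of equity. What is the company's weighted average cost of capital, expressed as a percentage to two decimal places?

Cost of equity via CAPM: Re = 4.4% + 1.29 × 4.7% = 10.4630%.
Total capital V = 8207 + 4453 = 12660.
Equity: weight = 8207/12660 = 0.6483; cost = 10.463%.
Debt: weight = 4453/12660 = 0.3517; after-tax cost = 3.2% × (1 − 0%) = 3.2000%.
WACC = 0.6483 × 10.4630% + 0.3517 × 3.2000% = 7.9083%.

7.91%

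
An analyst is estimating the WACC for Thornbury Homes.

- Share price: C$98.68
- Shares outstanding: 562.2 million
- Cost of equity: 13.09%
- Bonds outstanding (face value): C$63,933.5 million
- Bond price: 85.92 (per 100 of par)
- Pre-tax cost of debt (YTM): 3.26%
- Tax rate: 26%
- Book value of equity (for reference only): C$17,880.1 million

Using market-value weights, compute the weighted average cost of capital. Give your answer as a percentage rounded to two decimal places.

7.78%

Market value of equity E = 98.68 × 562.2m = 55477.896m. Market value of debt D = 63933.5m × 85.92/100 = 54931.6632m.
Total capital V = 55477.896 + 54931.6632 = 110409.5592.
Equity: weight = 55477.896/110409.5592 = 0.5025; cost = 13.09%.
Bonds outstanding: weight = 54931.6632/110409.5592 = 0.4975; after-tax cost = 3.26% × (1 − 26%) = 2.4124%.
WACC = 0.5025 × 13.0900% + 0.4975 × 2.4124% = 7.7776%.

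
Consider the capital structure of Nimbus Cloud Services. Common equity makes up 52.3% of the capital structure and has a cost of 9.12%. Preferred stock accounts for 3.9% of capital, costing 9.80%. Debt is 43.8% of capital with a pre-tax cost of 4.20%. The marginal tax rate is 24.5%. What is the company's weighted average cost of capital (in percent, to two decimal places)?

6.54%

After-tax cost of debt = 4.2% × (1 − 24.5%) = 3.1710%.
WACC = 0.523 × 9.1200% + 0.039 × 9.8000% + 0.438 × 3.1710% = 6.5409%.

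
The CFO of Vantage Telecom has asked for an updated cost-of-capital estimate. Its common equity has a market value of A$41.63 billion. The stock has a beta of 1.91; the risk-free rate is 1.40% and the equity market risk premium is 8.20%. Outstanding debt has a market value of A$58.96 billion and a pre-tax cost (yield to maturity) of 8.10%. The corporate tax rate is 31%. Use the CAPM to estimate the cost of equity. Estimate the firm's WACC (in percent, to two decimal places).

Cost of equity via CAPM: Re = 1.4% + 1.91 × 8.2% = 17.0620%.
Total capital V = 41.63 + 58.96 = 100.59.
Equity: weight = 41.63/100.59 = 0.4139; cost = 17.062%.
Debt: weight = 58.96/100.59 = 0.5861; after-tax cost = 8.1% × (1 − 31%) = 5.5890%.
WACC = 0.4139 × 17.0620% + 0.5861 × 5.5890% = 10.3372%.

10.34%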